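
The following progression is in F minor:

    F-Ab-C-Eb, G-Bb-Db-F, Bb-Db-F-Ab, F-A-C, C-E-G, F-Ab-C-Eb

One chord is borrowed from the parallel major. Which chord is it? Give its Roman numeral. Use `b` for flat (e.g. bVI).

I

In F minor (with V from harmonic minor) the diatonic chords are Fm, Gdim, Ab, Bbm, C, Db, Eb. F–Ab–C–Eb = Fm7, G–Bb–Db–F = Gm7b5, Bb–Db–F–Ab = Bbm7 and C–E–G = C all belong to that set. But F–A–C is foreign: the diatonic i on degree 1 is Fm, whereas F comes from F major. It is labeled I.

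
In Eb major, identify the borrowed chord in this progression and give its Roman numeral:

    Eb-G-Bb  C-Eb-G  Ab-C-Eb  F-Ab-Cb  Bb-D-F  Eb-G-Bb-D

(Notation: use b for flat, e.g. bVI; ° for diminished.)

Eb major has the diatonic set Eb, Fm, Gm, Ab, Bb, Cm, Ddim. Of the given chords, Eb–G–Bb = Eb, C–Eb–G = Cm, Ab–C–Eb = Ab, Bb–D–F = Bb and Eb–G–Bb–D = Ebmaj7 are diatonic. But F–Ab–Cb is foreign: the diatonic ii on degree 2 is Fm, whereas Fdim comes from Eb minor. It is labeled ii°.

ii°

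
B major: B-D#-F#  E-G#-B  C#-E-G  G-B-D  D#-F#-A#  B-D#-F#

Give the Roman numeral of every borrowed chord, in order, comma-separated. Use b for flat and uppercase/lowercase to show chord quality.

ii°, bVI

In B major the diatonic chords are B, C#m, D#m, E, F#, G#m, A#dim. Of the given chords, B–D#–F# = B, E–G#–B = E and D#–F#–A# = D#m are diatonic. But C#–E–G is foreign: the diatonic ii on degree 2 is C#m, whereas C#dim comes from B minor. It is labeled ii°. G–B–D doesn't fit — on degree 6 B major would have G#m (vi). G is the degree-6 chord of B minor, so it is the borrowed bVI.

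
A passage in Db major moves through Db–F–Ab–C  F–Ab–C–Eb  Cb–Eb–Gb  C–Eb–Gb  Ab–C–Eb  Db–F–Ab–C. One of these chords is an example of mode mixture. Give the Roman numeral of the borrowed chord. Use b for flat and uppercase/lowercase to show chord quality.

The diatonic triads in Db major are Db, Ebm, Fm, Gb, Ab, Bbm, Cdim. Db–F–Ab–C = Dbmaj7, F–Ab–C–Eb = Fm7, C–Eb–Gb = Cdim and Ab–C–Eb = Ab all belong to that set. Cb–Eb–Gb doesn't fit — on degree 7 Db major would have Cdim (vii°). Cb is the degree-7 chord of Db minor, so it is the borrowed bVII.

bVII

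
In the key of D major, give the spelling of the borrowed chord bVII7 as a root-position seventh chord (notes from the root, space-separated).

C E G Bb

Scale degree 7 in D major is C#. bVII7 uses the lowered form, C, taken from D minor. Stacking thirds in D minor on C gives C–E–G–Bb.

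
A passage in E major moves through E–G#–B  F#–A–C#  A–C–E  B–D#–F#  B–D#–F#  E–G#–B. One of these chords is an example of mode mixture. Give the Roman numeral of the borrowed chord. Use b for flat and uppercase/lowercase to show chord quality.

In E major the diatonic chords are E, F#m, G#m, A, B, C#m, D#dim. E–G#–B = E, F#–A–C# = F#m and B–D#–F# = B all belong to that set. A–C–E doesn't fit — on degree 4 E major would have A (IV). Am is the degree-4 chord of E minor, so it is the borrowed iv.

iv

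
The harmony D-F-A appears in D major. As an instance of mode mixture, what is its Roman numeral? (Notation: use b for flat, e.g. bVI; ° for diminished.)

i

The root D is the diatonic 1st degree of D major; the borrowing shows in the chord quality. D–F–A is a minor chord — the form found in D minor, not the diatonic I (D). Borrowed into D major it is written i.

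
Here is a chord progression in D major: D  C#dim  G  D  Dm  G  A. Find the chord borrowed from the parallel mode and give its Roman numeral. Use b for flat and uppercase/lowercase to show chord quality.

i

The diatonic triads in D major are D, Em, F#m, G, A, Bm, C#dim. D, C#dim, G and A all belong to that set. Dm (D–F–A) is not: scale degree 1 in D major carries D (I). In D minor the chord on that degree is Dm, so here it functions as i, borrowed from the parallel minor.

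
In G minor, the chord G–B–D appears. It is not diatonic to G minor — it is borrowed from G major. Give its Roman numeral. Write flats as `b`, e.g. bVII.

G is scale degree 1 in G minor. The diatonic chord on degree 1 would be Gm (i), but G–B–D is the major chord from G major. As a borrowed chord it is labeled I.

I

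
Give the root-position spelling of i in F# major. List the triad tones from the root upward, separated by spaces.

The root, F#, is scale degree 1 — the same note in F# major and F# minor; only the chord quality changes. In F# minor the chord on F# is F#–A–C#.

F# A C#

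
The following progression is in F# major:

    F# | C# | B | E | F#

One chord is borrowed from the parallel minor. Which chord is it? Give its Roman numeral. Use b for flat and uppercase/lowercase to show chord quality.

In F# major the diatonic chords are F#, G#m, A#m, B, C#, D#m, E#dim. F#, C# and B all belong to that set. E (E–G#–B) is not: scale degree 7 in F# major carries E#dim (vii°). In F# minor the chord on that degree is E, so here it functions as bVII, borrowed from the parallel minor.

bVII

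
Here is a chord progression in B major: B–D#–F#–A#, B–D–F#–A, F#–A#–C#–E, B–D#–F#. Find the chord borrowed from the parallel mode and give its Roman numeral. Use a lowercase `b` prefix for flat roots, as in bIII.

i7

B major has the diatonic set B, C#m, D#m, E, F#, G#m, A#dim. B–D#–F#–A# = Bmaj7, F#–A#–C#–E = F#7 and B–D#–F# = B are all diatonic. But B–D–F#–A is foreign: the diatonic I on degree 1 is B, whereas Bm7 comes from B minor. It is labeled i7.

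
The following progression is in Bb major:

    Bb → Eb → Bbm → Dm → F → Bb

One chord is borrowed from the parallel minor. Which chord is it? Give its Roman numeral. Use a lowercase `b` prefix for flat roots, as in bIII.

i

In Bb major the diatonic chords are Bb, Cm, Dm, Eb, F, Gm, Adim. Bb, Eb, Dm and F are all diatonic. Bbm (Bb–Db–F) is not: scale degree 1 in Bb major carries Bb (I). In Bb minor the chord on that degree is Bbm, so here it functions as i, borrowed from the parallel minor.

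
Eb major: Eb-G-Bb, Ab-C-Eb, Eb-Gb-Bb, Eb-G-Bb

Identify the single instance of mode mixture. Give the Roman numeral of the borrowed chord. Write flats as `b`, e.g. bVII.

i

Eb major has the diatonic set Eb, Fm, Gm, Ab, Bb, Cm, Ddim. Of the given chords, Eb–G–Bb = Eb and Ab–C–Eb = Ab are diatonic. But Eb–Gb–Bb is foreign: the diatonic I on degree 1 is Eb, whereas Ebm comes from Eb minor. It is labeled i.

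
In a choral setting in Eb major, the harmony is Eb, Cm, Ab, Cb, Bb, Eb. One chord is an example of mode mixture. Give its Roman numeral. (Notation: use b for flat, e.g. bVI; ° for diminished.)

bVI

In Eb major the diatonic chords are Eb, Fm, Gm, Ab, Bb, Cm, Ddim. Eb, Cm, Ab and Bb are all diatonic. Cb (Cb–Eb–Gb) is not: scale degree 6 in Eb major carries Cm (vi). In Eb minor the chord on that degree is Cb, so here it functions as bVI, borrowed from the parallel minor.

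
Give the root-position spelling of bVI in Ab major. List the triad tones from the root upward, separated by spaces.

Fb Ab Cb

The root of bVI is the lowered 6th degree: F becomes Fb. Building the major chord from the parallel minor on Fb: Fb–Ab–Cb.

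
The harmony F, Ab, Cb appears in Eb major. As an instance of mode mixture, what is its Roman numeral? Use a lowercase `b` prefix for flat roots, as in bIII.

ii°

The root F is the diatonic 2nd degree of Eb major; the borrowing shows in the chord quality. The diatonic chord on degree 2 would be Fm (ii), but F–Ab–Cb is the diminished chord from Eb minor. As a borrowed chord it is labeled ii°.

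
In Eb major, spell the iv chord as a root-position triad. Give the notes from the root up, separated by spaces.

The root, Ab, is scale degree 4 — the same note in Eb major and Eb minor; only the chord quality changes. Building the minor chord from the parallel minor on Ab: Ab–Cb–Eb.

Ab Cb Eb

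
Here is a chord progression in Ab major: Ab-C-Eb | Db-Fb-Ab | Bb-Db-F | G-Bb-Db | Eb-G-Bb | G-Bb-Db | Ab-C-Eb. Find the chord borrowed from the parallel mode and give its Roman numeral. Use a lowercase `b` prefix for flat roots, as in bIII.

iv

Ab major has the diatonic set Ab, Bbm, Cm, Db, Eb, Fm, Gdim. Ab–C–Eb = Ab, Bb–Db–F = Bbm, G–Bb–Db = Gdim and Eb–G–Bb = Eb all belong to that set. But Db–Fb–Ab is foreign: the diatonic IV on degree 4 is Db, whereas Dbm comes from Ab minor. It is labeled iv.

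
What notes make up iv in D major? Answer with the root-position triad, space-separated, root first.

G Bb D

iv is built on scale degree 4, which is G in both D major and its parallel. In D minor the chord on G is G–Bb–D.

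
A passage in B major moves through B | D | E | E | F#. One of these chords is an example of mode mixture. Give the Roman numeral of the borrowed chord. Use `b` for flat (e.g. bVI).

bIII

In B major the diatonic chords are B, C#m, D#m, E, F#, G#m, A#dim. B, E and F# are all diatonic. But D (D–F#–A) is foreign: the diatonic iii on degree 3 is D#m, whereas D comes from B minor. It is labeled bIII.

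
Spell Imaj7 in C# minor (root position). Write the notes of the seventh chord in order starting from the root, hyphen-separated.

Imaj7 is built on scale degree 1, which is C# in both C# minor and its parallel. In C# major the chord on C# is C#–E#–G#–B#.

C#-E#-G#-B#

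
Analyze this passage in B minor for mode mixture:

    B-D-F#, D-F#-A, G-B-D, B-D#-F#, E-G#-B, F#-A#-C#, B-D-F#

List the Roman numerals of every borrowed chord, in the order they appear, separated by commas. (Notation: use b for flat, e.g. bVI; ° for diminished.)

I, IV

B minor has the diatonic set Bm, C#dim, D, Em, F#, G, A (with V from harmonic minor). B–D–F# = Bm, D–F#–A = D, G–B–D = G and F#–A#–C# = F# all belong to that set. B–D#–F# is not: scale degree 1 in B minor carries Bm (i). In B major the chord on that degree is B, so here it functions as I, borrowed from the parallel major. E–G#–B doesn't fit — on degree 4 B minor would have Em (iv). E is the degree-4 chord of B major, so it is the borrowed IV.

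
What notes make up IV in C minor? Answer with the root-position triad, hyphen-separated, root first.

IV is built on scale degree 4, which is F in both C minor and its parallel. Building the major chord from the parallel major on F: F–A–C.

F-A-C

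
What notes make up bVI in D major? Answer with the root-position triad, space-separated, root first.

Scale degree 6 in D major is B. bVI uses the lowered form, Bb, taken from D minor. In D minor the chord on Bb is Bb–D–F.

Bb D F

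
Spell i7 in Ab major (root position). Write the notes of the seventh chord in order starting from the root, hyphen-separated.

i7 is built on scale degree 1, which is Ab in both Ab major and its parallel. In Ab minor the chord on Ab is Ab–Cb–Eb–Gb.

Ab-Cb-Eb-Gb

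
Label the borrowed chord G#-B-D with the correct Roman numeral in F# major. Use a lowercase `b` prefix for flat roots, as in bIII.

ii°

G# is scale degree 2 in F# major. The diatonic chord on degree 2 would be G#m (ii), but G#–B–D is the diminished chord from F# minor. As a borrowed chord it is labeled ii°.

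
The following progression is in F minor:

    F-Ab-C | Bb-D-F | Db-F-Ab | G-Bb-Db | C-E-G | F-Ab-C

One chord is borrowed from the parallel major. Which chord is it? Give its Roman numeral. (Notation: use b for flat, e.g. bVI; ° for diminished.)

The diatonic triads in F minor (with V from harmonic minor) are Fm, Gdim, Ab, Bbm, C, Db, Eb. F–Ab–C = Fm, Db–F–Ab = Db, G–Bb–Db = Gdim and C–E–G = C all belong to that set. But Bb–D–F is foreign: the diatonic iv on degree 4 is Bbm, whereas Bb comes from F major. It is labeled IV.

IV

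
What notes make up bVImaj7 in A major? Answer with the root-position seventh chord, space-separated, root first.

The root of bVImaj7 is the lowered 6th degree: F# becomes F. Stacking thirds in A minor on F gives F–A–C–E.

F A C E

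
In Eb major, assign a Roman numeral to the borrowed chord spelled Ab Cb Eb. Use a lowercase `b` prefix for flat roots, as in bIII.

iv

Ab is scale degree 4 in Eb major. The diatonic chord on degree 4 would be Ab (IV), but Ab–Cb–Eb is the minor chord from Eb minor. As a borrowed chord it is labeled iv.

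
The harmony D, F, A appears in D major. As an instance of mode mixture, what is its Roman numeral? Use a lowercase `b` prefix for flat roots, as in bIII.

D is scale degree 1 in D major. The diatonic chord on degree 1 would be D (I), but D–F–A is the minor chord from D minor. As a borrowed chord it is labeled i.

i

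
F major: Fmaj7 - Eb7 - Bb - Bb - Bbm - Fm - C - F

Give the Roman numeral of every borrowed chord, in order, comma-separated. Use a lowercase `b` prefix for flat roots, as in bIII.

In F major the diatonic chords are F, Gm, Am, Bb, C, Dm, Edim. Fmaj7, Bb, C and F all belong to that set. Eb7 (Eb–G–Bb–Db) is not: scale degree 7 in F major carries Edim (vii°). In F minor the chord on that degree is Eb7, so here it functions as bVII7, borrowed from the parallel minor. Bbm (Bb–Db–F) is not: scale degree 4 in F major carries Bb (IV). In F minor the chord on that degree is Bbm, so here it functions as iv, borrowed from the parallel minor. Fm (F–Ab–C) is not: scale degree 1 in F major carries F (I). In F minor the chord on that degree is Fm, so here it functions as i, borrowed from the parallel minor.

bVII7, iv, i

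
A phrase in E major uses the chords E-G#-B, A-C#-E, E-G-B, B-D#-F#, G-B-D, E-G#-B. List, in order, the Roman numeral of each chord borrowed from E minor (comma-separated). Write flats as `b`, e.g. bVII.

In E major the diatonic chords are E, F#m, G#m, A, B, C#m, D#dim. E–G#–B = E, A–C#–E = A and B–D#–F# = B all belong to that set. But E–G–B is foreign: the diatonic I on degree 1 is E, whereas Em comes from E minor. It is labeled i. G–B–D is not: scale degree 3 in E major carries G#m (iii). In E minor the chord on that degree is G, so here it functions as bIII, borrowed from the parallel minor.

i, bIII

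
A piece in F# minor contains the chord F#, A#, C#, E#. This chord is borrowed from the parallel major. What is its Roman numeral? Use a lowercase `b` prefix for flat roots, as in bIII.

The root F# is the diatonic 1st degree of F# minor; the borrowing shows in the chord quality. The diatonic chord on degree 1 would be F#m (i), but F#–A#–C#–E# is the major-seventh chord from F# major. As a borrowed chord it is labeled Imaj7.

Imaj7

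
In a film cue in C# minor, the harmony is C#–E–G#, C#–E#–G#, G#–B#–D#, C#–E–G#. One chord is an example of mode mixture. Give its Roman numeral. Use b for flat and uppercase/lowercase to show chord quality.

I

The diatonic triads in C# minor (with V from harmonic minor) are C#m, D#dim, E, F#m, G#, A, B. C#–E–G# = C#m and G#–B#–D# = G# are both diatonic. C#–E#–G# is not: scale degree 1 in C# minor carries C#m (i). In C# major the chord on that degree is C#, so here it functions as I, borrowed from the parallel major.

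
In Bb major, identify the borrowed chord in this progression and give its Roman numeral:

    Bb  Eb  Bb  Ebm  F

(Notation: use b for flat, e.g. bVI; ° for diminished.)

iv

The diatonic triads in Bb major are Bb, Cm, Dm, Eb, F, Gm, Adim. Bb, Eb and F are all diatonic. But Ebm (Eb–Gb–Bb) is foreign: the diatonic IV on degree 4 is Eb, whereas Ebm comes from Bb minor. It is labeled iv.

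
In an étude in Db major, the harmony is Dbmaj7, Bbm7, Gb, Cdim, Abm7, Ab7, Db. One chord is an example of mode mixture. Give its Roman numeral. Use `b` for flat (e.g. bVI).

v7

The diatonic triads in Db major are Db, Ebm, Fm, Gb, Ab, Bbm, Cdim. Of the given chords, Dbmaj7, Bbm7, Gb, Cdim, Ab7 and Db are diatonic. Abm7 (Ab–Cb–Eb–Gb) is not: scale degree 5 in Db major carries Ab (V). In Db minor the chord on that degree is Abm7, so here it functions as v7, borrowed from the parallel minor.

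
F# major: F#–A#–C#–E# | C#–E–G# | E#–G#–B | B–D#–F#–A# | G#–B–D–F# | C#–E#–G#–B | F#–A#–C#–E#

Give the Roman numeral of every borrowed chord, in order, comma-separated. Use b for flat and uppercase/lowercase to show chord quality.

v, iiø7

In F# major the diatonic chords are F#, G#m, A#m, B, C#, D#m, E#dim. Of the given chords, F#–A#–C#–E# = F#maj7, E#–G#–B = E#dim, B–D#–F#–A# = Bmaj7 and C#–E#–G#–B = C#7 are diatonic. C#–E–G# is not: scale degree 5 in F# major carries C# (V). In F# minor the chord on that degree is C#m, so here it functions as v, borrowed from the parallel minor. But G#–B–D–F# is foreign: the diatonic ii on degree 2 is G#m, whereas G#m7b5 comes from F# minor. It is labeled iiø7.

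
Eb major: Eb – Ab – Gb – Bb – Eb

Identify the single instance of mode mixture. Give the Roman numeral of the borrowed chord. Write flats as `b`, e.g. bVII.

Eb major has the diatonic set Eb, Fm, Gm, Ab, Bb, Cm, Ddim. Eb, Ab and Bb all belong to that set. Gb (Gb–Bb–Db) doesn't fit — on degree 3 Eb major would have Gm (iii). Gb is the degree-3 chord of Eb minor, so it is the borrowed bIII.

bIII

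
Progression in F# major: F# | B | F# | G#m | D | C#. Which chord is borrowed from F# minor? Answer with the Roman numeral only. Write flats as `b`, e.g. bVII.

F# major has the diatonic set F#, G#m, A#m, B, C#, D#m, E#dim. F#, B, G#m and C# all belong to that set. D (D–F#–A) doesn't fit — on degree 6 F# major would have D#m (vi). D is the degree-6 chord of F# minor, so it is the borrowed bVI.

bVI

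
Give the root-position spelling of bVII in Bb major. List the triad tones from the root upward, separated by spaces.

Scale degree 7 in Bb major is A. bVII uses the lowered form, Ab, taken from Bb minor. Stacking thirds in Bb minor on Ab gives Ab–C–Eb.

Ab C Eb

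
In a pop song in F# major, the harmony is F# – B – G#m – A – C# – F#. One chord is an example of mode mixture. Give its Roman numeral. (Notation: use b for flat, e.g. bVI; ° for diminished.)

F# major has the diatonic set F#, G#m, A#m, B, C#, D#m, E#dim. F#, B, G#m and C# are all diatonic. But A (A–C#–E) is foreign: the diatonic iii on degree 3 is A#m, whereas A comes from F# minor. It is labeled bIII.

bIII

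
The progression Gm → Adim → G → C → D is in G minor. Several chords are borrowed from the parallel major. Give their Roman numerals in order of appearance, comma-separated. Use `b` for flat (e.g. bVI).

G minor has the diatonic set Gm, Adim, Bb, Cm, D, Eb, F (with V from harmonic minor). Of the given chords, Gm, Adim and D are diatonic. But G (G–B–D) is foreign: the diatonic i on degree 1 is Gm, whereas G comes from G major. It is labeled I. C (C–E–G) is not: scale degree 4 in G minor carries Cm (iv). In G major the chord on that degree is C, so here it functions as IV, borrowed from the parallel major.

I, IV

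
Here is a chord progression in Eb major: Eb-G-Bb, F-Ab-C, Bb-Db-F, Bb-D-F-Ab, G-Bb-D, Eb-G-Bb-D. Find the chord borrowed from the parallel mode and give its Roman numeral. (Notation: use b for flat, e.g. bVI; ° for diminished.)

Eb major has the diatonic set Eb, Fm, Gm, Ab, Bb, Cm, Ddim. Eb–G–Bb = Eb, F–Ab–C = Fm, Bb–D–F–Ab = Bb7, G–Bb–D = Gm and Eb–G–Bb–D = Ebmaj7 all belong to that set. Bb–Db–F doesn't fit — on degree 5 Eb major would have Bb (V). Bbm is the degree-5 chord of Eb minor, so it is the borrowed v.

v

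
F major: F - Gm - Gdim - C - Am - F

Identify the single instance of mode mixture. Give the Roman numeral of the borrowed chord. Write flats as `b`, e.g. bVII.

ii°

In F major the diatonic chords are F, Gm, Am, Bb, C, Dm, Edim. F, Gm, C and Am all belong to that set. But Gdim (G–Bb–Db) is foreign: the diatonic ii on degree 2 is Gm, whereas Gdim comes from F minor. It is labeled ii°.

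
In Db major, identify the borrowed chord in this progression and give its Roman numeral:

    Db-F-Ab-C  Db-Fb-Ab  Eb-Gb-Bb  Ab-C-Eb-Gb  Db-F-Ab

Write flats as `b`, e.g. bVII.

Db major has the diatonic set Db, Ebm, Fm, Gb, Ab, Bbm, Cdim. Db–F–Ab–C = Dbmaj7, Eb–Gb–Bb = Ebm, Ab–C–Eb–Gb = Ab7 and Db–F–Ab = Db are all diatonic. But Db–Fb–Ab is foreign: the diatonic I on degree 1 is Db, whereas Dbm comes from Db minor. It is labeled i.

i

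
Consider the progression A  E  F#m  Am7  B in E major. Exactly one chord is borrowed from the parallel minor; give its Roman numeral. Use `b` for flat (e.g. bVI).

iv7

E major has the diatonic set E, F#m, G#m, A, B, C#m, D#dim. A, E, F#m and B all belong to that set. Am7 (A–C–E–G) is not: scale degree 4 in E major carries A (IV). In E minor the chord on that degree is Am7, so here it functions as iv7, borrowed from the parallel minor.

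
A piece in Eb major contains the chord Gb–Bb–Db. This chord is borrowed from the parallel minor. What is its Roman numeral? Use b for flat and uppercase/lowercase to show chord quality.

Gb is the lowered form of scale degree 3 in Eb major (the diatonic degree 3 is G). The diatonic chord on degree 3 would be Gm (iii), but Gb–Bb–Db is the major chord from Eb minor. As a borrowed chord it is labeled bIII.

bIII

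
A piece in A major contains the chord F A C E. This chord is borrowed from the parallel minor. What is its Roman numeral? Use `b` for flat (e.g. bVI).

bVImaj7

F is the lowered form of scale degree 6 in A major (the diatonic degree 6 is F#). F–A–C–E is a major-seventh chord — the form found in A minor, not the diatonic vi (F#m). Borrowed into A major it is written bVImaj7.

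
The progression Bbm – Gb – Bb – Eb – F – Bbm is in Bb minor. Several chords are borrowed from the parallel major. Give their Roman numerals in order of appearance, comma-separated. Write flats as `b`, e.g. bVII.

I, IV

Bb minor has the diatonic set Bbm, Cdim, Db, Ebm, F, Gb, Ab (with V from harmonic minor). Bbm, Gb and F all belong to that set. Bb (Bb–D–F) is not: scale degree 1 in Bb minor carries Bbm (i). In Bb major the chord on that degree is Bb, so here it functions as I, borrowed from the parallel major. But Eb (Eb–G–Bb) is foreign: the diatonic iv on degree 4 is Ebm, whereas Eb comes from Bb major. It is labeled IV.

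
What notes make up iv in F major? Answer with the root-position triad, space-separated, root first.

iv is built on scale degree 4, which is Bb in both F major and its parallel. Stacking thirds in F minor on Bb gives Bb–Db–F.

Bb Db F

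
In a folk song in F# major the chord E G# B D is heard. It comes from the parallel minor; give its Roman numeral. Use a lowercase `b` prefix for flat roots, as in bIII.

bVII7

In F# major scale degree 7 is E#; E is its lowered form, from F# minor. Diatonically F# major has E#dim (vii°) on that degree; E–G#–B–D is instead the dominant-seventh chord native to F# minor, so it takes the label bVII7.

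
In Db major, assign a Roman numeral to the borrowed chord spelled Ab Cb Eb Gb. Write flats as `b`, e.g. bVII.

v7

Ab is scale degree 5 in Db major. Diatonically Db major has Ab (V) on that degree; Ab–Cb–Eb–Gb is instead the minor-seventh chord native to Db minor, so it takes the label v7.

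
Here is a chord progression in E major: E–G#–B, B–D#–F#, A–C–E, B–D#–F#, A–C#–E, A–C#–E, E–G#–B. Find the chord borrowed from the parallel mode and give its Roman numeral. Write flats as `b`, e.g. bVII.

E major has the diatonic set E, F#m, G#m, A, B, C#m, D#dim. Of the given chords, E–G#–B = E, B–D#–F# = B and A–C#–E = A are diatonic. But A–C–E is foreign: the diatonic IV on degree 4 is A, whereas Am comes from E minor. It is labeled iv.

iv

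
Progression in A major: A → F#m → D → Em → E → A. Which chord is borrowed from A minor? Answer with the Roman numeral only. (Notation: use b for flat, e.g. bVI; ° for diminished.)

The diatonic triads in A major are A, Bm, C#m, D, E, F#m, G#dim. Of the given chords, A, F#m, D and E are diatonic. Em (E–G–B) is not: scale degree 5 in A major carries E (V). In A minor the chord on that degree is Em, so here it functions as v, borrowed from the parallel minor.

v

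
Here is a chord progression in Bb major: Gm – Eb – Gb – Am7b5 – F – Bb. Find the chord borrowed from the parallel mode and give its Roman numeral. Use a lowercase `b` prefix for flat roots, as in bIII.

bVI

Bb major has the diatonic set Bb, Cm, Dm, Eb, F, Gm, Adim. Gm, Eb, Am7b5, F and Bb all belong to that set. Gb (Gb–Bb–Db) doesn't fit — on degree 6 Bb major would have Gm (vi). Gb is the degree-6 chord of Bb minor, so it is the borrowed bVI.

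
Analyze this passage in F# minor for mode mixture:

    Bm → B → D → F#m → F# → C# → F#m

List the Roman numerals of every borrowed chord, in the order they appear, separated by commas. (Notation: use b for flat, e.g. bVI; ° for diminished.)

In F# minor (with V from harmonic minor) the diatonic chords are F#m, G#dim, A, Bm, C#, D, E. Of the given chords, Bm, D, F#m and C# are diatonic. B (B–D#–F#) is not: scale degree 4 in F# minor carries Bm (iv). In F# major the chord on that degree is B, so here it functions as IV, borrowed from the parallel major. F# (F#–A#–C#) doesn't fit — on degree 1 F# minor would have F#m (i). F# is the degree-1 chord of F# major, so it is the borrowed I.

IV, I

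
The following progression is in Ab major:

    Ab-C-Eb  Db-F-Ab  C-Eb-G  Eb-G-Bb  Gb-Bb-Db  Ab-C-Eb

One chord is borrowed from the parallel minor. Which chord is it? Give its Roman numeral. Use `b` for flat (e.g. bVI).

bVII

Ab major has the diatonic set Ab, Bbm, Cm, Db, Eb, Fm, Gdim. Ab–C–Eb = Ab, Db–F–Ab = Db, C–Eb–G = Cm and Eb–G–Bb = Eb are all diatonic. Gb–Bb–Db is not: scale degree 7 in Ab major carries Gdim (vii°). In Ab minor the chord on that degree is Gb, so here it functions as bVII, borrowed from the parallel minor.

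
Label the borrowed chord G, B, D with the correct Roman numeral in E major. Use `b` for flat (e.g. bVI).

In E major scale degree 3 is G#; G is its lowered form, from E minor. Diatonically E major has G#m (iii) on that degree; G–B–D is instead the major chord native to E minor, so it takes the label bIII.

bIII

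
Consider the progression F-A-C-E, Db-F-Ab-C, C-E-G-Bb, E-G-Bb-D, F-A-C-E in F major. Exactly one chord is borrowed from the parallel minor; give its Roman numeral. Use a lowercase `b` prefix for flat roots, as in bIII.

F major has the diatonic set F, Gm, Am, Bb, C, Dm, Edim. Of the given chords, F–A–C–E = Fmaj7, C–E–G–Bb = C7 and E–G–Bb–D = Em7b5 are diatonic. Db–F–Ab–C is not: scale degree 6 in F major carries Dm (vi). In F minor the chord on that degree is Dbmaj7, so here it functions as bVImaj7, borrowed from the parallel minor.

bVImaj7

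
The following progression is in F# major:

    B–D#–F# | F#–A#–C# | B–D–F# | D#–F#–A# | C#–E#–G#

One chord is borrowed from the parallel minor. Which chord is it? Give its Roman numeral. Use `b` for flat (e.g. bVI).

F# major has the diatonic set F#, G#m, A#m, B, C#, D#m, E#dim. B–D#–F# = B, F#–A#–C# = F#, D#–F#–A# = D#m and C#–E#–G# = C# are all diatonic. B–D–F# doesn't fit — on degree 4 F# major would have B (IV). Bm is the degree-4 chord of F# minor, so it is the borrowed iv.

iv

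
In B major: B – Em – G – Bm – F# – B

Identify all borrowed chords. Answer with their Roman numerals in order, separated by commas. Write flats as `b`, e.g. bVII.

The diatonic triads in B major are B, C#m, D#m, E, F#, G#m, A#dim. B and F# are both diatonic. But Em (E–G–B) is foreign: the diatonic IV on degree 4 is E, whereas Em comes from B minor. It is labeled iv. But G (G–B–D) is foreign: the diatonic vi on degree 6 is G#m, whereas G comes from B minor. It is labeled bVI. Bm (B–D–F#) doesn't fit — on degree 1 B major would have B (I). Bm is the degree-1 chord of B minor, so it is the borrowed i.

iv, bVI, i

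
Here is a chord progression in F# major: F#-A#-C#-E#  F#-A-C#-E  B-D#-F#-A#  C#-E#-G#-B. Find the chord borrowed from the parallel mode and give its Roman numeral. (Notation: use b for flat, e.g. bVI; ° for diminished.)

i7

F# major has the diatonic set F#, G#m, A#m, B, C#, D#m, E#dim. F#–A#–C#–E# = F#maj7, B–D#–F#–A# = Bmaj7 and C#–E#–G#–B = C#7 all belong to that set. F#–A–C#–E doesn't fit — on degree 1 F# major would have F# (I). F#m7 is the degree-1 chord of F# minor, so it is the borrowed i7.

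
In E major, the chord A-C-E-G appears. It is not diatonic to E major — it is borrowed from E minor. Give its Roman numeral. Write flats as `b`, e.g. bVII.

iv7

A is scale degree 4 in E major. A–C–E–G is a minor-seventh chord — the form found in E minor, not the diatonic IV (A). Borrowed into E major it is written iv7.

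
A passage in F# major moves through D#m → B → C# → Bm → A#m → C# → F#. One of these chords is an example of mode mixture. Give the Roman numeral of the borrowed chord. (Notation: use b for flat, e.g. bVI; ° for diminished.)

iv

In F# major the diatonic chords are F#, G#m, A#m, B, C#, D#m, E#dim. D#m, B, C#, A#m and F# are all diatonic. Bm (B–D–F#) is not: scale degree 4 in F# major carries B (IV). In F# minor the chord on that degree is Bm, so here it functions as iv, borrowed from the parallel minor.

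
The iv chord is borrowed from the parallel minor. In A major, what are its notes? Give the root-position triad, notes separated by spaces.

iv is built on scale degree 4, which is D in both A major and its parallel. Building the minor chord from the parallel minor on D: D–F–A.

D F A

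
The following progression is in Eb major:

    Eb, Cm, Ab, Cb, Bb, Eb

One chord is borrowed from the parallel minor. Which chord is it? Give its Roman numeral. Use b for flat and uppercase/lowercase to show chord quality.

bVI

The diatonic triads in Eb major are Eb, Fm, Gm, Ab, Bb, Cm, Ddim. Eb, Cm, Ab and Bb are all diatonic. Cb (Cb–Eb–Gb) is not: scale degree 6 in Eb major carries Cm (vi). In Eb minor the chord on that degree is Cb, so here it functions as bVI, borrowed from the parallel minor.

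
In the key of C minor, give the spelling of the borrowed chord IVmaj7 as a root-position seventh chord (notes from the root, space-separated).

The root, F, is scale degree 4 — the same note in C minor and C major; only the chord quality changes. Building the major-seventh chord from the parallel major on F: F–A–C–E.

F A C E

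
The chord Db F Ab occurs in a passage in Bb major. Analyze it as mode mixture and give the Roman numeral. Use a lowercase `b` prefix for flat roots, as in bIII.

In Bb major scale degree 3 is D; Db is its lowered form, from Bb minor. Diatonically Bb major has Dm (iii) on that degree; Db–F–Ab is instead the major chord native to Bb minor, so it takes the label bIII.

bIII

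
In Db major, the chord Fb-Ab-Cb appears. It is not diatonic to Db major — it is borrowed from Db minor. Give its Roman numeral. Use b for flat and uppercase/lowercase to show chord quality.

bIII

In Db major scale degree 3 is F; Fb is its lowered form, from Db minor. Diatonically Db major has Fm (iii) on that degree; Fb–Ab–Cb is instead the major chord native to Db minor, so it takes the label bIII.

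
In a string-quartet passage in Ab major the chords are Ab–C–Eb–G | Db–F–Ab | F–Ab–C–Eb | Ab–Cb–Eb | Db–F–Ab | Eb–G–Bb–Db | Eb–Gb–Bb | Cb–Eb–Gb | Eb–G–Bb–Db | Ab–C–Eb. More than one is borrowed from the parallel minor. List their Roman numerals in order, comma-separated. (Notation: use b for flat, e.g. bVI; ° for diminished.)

i, v, bIII

The diatonic triads in Ab major are Ab, Bbm, Cm, Db, Eb, Fm, Gdim. Ab–C–Eb–G = Abmaj7, Db–F–Ab = Db, F–Ab–C–Eb = Fm7, Eb–G–Bb–Db = Eb7 and Ab–C–Eb = Ab are all diatonic. Ab–Cb–Eb doesn't fit — on degree 1 Ab major would have Ab (I). Abm is the degree-1 chord of Ab minor, so it is the borrowed i. But Eb–Gb–Bb is foreign: the diatonic V on degree 5 is Eb, whereas Ebm comes from Ab minor. It is labeled v. But Cb–Eb–Gb is foreign: the diatonic iii on degree 3 is Cm, whereas Cb comes from Ab minor. It is labeled bIII.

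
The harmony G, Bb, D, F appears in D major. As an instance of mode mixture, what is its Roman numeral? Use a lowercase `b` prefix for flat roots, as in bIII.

The root G is the diatonic 4th degree of D major; the borrowing shows in the chord quality. The diatonic chord on degree 4 would be G (IV), but G–Bb–D–F is the minor-seventh chord from D minor. As a borrowed chord it is labeled iv7.

iv7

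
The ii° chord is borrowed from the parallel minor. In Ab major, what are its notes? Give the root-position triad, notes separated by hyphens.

Bb-Db-Fb

ii° is built on scale degree 2, which is Bb in both Ab major and its parallel. Building the diminished chord from the parallel minor on Bb: Bb–Db–Fb.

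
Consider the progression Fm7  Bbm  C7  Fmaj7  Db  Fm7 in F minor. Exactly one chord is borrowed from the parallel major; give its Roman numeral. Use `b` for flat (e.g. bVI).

Imaj7

The diatonic triads in F minor (with V from harmonic minor) are Fm, Gdim, Ab, Bbm, C, Db, Eb. Fm7, Bbm, C7 and Db are all diatonic. Fmaj7 (F–A–C–E) is not: scale degree 1 in F minor carries Fm (i). In F major the chord on that degree is Fmaj7, so here it functions as Imaj7, borrowed from the parallel major.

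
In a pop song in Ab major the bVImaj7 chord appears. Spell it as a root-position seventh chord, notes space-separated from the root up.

The root of bVImaj7 is the lowered 6th degree: F becomes Fb. Stacking thirds in Ab minor on Fb gives Fb–Ab–Cb–Eb.

Fb Ab Cb Eb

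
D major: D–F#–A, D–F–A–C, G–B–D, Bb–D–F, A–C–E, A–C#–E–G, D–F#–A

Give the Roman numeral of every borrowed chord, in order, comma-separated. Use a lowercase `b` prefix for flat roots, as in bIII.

i7, bVI, v

D major has the diatonic set D, Em, F#m, G, A, Bm, C#dim. D–F#–A = D, G–B–D = G and A–C#–E–G = A7 all belong to that set. D–F–A–C is not: scale degree 1 in D major carries D (I). In D minor the chord on that degree is Dm7, so here it functions as i7, borrowed from the parallel minor. Bb–D–F is not: scale degree 6 in D major carries Bm (vi). In D minor the chord on that degree is Bb, so here it functions as bVI, borrowed from the parallel minor. A–C–E doesn't fit — on degree 5 D major would have A (V). Am is the degree-5 chord of D minor, so it is the borrowed v.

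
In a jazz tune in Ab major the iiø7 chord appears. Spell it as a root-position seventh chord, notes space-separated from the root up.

Bb Db Fb Ab

The root, Bb, is scale degree 2 — the same note in Ab major and Ab minor; only the chord quality changes. In Ab minor the chord on Bb is Bb–Db–Fb–Ab.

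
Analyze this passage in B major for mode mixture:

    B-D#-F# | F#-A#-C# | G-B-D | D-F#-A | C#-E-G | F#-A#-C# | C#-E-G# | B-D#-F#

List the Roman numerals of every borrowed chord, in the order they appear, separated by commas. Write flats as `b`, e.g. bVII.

bVI, bIII, ii°

The diatonic triads in B major are B, C#m, D#m, E, F#, G#m, A#dim. Of the given chords, B–D#–F# = B, F#–A#–C# = F# and C#–E–G# = C#m are diatonic. G–B–D is not: scale degree 6 in B major carries G#m (vi). In B minor the chord on that degree is G, so here it functions as bVI, borrowed from the parallel minor. D–F#–A doesn't fit — on degree 3 B major would have D#m (iii). D is the degree-3 chord of B minor, so it is the borrowed bIII. C#–E–G is not: scale degree 2 in B major carries C#m (ii). In B minor the chord on that degree is C#dim, so here it functions as ii°, borrowed from the parallel minor.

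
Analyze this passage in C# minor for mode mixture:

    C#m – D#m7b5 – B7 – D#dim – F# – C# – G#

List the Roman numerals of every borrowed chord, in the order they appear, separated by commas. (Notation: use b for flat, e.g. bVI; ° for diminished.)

The diatonic triads in C# minor (with V from harmonic minor) are C#m, D#dim, E, F#m, G#, A, B. C#m, D#m7b5, B7, D#dim and G# are all diatonic. But F# (F#–A#–C#) is foreign: the diatonic iv on degree 4 is F#m, whereas F# comes from C# major. It is labeled IV. But C# (C#–E#–G#) is foreign: the diatonic i on degree 1 is C#m, whereas C# comes from C# major. It is labeled I.

IV, I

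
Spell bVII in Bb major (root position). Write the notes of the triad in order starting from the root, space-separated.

Ab C Eb

Scale degree 7 in Bb major is A. bVII uses the lowered form, Ab, taken from Bb minor. Stacking thirds in Bb minor on Ab gives Ab–C–Eb.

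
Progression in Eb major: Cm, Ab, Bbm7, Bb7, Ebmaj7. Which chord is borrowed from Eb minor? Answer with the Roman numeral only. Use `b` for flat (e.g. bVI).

In Eb major the diatonic chords are Eb, Fm, Gm, Ab, Bb, Cm, Ddim. Cm, Ab, Bb7 and Ebmaj7 all belong to that set. But Bbm7 (Bb–Db–F–Ab) is foreign: the diatonic V on degree 5 is Bb, whereas Bbm7 comes from Eb minor. It is labeled v7.

v7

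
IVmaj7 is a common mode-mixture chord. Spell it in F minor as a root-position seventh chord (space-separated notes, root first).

Bb D F A

IVmaj7 is built on scale degree 4, which is Bb in both F minor and its parallel. In F major the chord on Bb is Bb–D–F–A.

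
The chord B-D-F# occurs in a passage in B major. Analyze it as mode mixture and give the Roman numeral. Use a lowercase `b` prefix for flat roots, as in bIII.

The root B is the diatonic 1st degree of B major; the borrowing shows in the chord quality. The diatonic chord on degree 1 would be B (I), but B–D–F# is the minor chord from B minor. As a borrowed chord it is labeled i.

i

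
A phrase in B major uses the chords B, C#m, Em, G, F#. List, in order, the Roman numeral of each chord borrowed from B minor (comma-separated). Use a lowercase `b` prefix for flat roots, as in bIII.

iv, bVI

In B major the diatonic chords are B, C#m, D#m, E, F#, G#m, A#dim. Of the given chords, B, C#m and F# are diatonic. Em (E–G–B) doesn't fit — on degree 4 B major would have E (IV). Em is the degree-4 chord of B minor, so it is the borrowed iv. But G (G–B–D) is foreign: the diatonic vi on degree 6 is G#m, whereas G comes from B minor. It is labeled bVI.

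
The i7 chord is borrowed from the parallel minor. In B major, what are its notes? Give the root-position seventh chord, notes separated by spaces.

B D F# A

i7 is built on scale degree 1, which is B in both B major and its parallel. Building the minor-seventh chord from the parallel minor on B: B–D–F#–A.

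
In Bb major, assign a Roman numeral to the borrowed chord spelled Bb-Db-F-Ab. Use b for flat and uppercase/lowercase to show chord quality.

Bb is scale degree 1 in Bb major. Bb–Db–F–Ab is a minor-seventh chord — the form found in Bb minor, not the diatonic I (Bb). Borrowed into Bb major it is written i7.

i7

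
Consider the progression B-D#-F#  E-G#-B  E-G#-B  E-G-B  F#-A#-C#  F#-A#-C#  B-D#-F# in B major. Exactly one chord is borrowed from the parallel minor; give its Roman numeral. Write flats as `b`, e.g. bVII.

iv

B major has the diatonic set B, C#m, D#m, E, F#, G#m, A#dim. Of the given chords, B–D#–F# = B, E–G#–B = E and F#–A#–C# = F# are diatonic. E–G–B doesn't fit — on degree 4 B major would have E (IV). Em is the degree-4 chord of B minor, so it is the borrowed iv.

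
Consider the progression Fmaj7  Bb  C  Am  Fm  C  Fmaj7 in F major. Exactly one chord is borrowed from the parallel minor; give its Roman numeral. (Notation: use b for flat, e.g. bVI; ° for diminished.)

In F major the diatonic chords are F, Gm, Am, Bb, C, Dm, Edim. Fmaj7, Bb, C and Am all belong to that set. But Fm (F–Ab–C) is foreign: the diatonic I on degree 1 is F, whereas Fm comes from F minor. It is labeled i.

i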